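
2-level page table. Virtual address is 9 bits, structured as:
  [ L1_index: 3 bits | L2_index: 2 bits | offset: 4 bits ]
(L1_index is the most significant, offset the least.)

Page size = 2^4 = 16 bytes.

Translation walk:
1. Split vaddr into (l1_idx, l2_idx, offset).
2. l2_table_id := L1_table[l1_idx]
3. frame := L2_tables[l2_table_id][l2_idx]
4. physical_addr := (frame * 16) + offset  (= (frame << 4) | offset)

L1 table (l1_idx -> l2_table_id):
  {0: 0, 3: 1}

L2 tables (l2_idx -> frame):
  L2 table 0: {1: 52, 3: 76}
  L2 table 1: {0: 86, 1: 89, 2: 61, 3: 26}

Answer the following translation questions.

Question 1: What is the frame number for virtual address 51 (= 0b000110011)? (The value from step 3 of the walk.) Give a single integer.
Answer: 76

Derivation:
vaddr = 51: l1_idx=0, l2_idx=3
L1[0] = 0; L2[0][3] = 76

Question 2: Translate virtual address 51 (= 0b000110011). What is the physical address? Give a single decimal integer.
vaddr = 51 = 0b000110011
Split: l1_idx=0, l2_idx=3, offset=3
L1[0] = 0
L2[0][3] = 76
paddr = 76 * 16 + 3 = 1219

Answer: 1219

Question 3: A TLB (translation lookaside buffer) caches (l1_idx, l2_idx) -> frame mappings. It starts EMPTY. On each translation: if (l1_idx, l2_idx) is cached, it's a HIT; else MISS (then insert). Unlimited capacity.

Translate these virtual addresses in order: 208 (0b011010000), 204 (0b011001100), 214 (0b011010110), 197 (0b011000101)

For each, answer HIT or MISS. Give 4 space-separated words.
vaddr=208: (3,1) not in TLB -> MISS, insert
vaddr=204: (3,0) not in TLB -> MISS, insert
vaddr=214: (3,1) in TLB -> HIT
vaddr=197: (3,0) in TLB -> HIT

Answer: MISS MISS HIT HIT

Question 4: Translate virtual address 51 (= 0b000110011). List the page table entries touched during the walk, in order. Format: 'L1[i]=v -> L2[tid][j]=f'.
vaddr = 51 = 0b000110011
Split: l1_idx=0, l2_idx=3, offset=3

Answer: L1[0]=0 -> L2[0][3]=76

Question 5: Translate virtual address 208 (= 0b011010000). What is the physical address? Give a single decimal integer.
vaddr = 208 = 0b011010000
Split: l1_idx=3, l2_idx=1, offset=0
L1[3] = 1
L2[1][1] = 89
paddr = 89 * 16 + 0 = 1424

Answer: 1424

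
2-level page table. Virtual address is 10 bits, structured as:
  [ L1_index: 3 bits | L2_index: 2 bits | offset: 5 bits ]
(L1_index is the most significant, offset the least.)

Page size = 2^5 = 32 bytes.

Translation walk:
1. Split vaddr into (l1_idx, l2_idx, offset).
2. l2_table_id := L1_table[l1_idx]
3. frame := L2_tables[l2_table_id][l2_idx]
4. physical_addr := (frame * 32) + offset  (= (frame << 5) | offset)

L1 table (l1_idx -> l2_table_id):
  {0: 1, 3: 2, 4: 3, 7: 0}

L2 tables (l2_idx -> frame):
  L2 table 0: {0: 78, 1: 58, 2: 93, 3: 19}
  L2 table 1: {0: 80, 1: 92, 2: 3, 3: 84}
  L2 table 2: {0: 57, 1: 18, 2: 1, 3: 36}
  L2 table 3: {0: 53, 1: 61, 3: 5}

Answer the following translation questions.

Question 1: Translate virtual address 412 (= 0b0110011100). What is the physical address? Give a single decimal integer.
Answer: 1852

Derivation:
vaddr = 412 = 0b0110011100
Split: l1_idx=3, l2_idx=0, offset=28
L1[3] = 2
L2[2][0] = 57
paddr = 57 * 32 + 28 = 1852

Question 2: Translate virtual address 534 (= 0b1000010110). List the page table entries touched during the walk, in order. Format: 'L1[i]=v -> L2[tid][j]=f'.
vaddr = 534 = 0b1000010110
Split: l1_idx=4, l2_idx=0, offset=22

Answer: L1[4]=3 -> L2[3][0]=53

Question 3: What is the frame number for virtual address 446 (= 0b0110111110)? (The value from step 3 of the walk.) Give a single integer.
vaddr = 446: l1_idx=3, l2_idx=1
L1[3] = 2; L2[2][1] = 18

Answer: 18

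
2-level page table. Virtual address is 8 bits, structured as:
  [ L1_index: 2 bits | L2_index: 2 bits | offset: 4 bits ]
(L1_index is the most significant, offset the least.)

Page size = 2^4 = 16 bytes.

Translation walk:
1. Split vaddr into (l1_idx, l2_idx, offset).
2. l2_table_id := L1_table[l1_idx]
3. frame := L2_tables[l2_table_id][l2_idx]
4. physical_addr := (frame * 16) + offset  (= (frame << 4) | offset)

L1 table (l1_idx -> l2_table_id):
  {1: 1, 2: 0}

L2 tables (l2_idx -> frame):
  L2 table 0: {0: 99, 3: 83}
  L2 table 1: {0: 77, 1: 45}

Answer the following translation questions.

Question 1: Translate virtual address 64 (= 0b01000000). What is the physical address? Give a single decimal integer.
vaddr = 64 = 0b01000000
Split: l1_idx=1, l2_idx=0, offset=0
L1[1] = 1
L2[1][0] = 77
paddr = 77 * 16 + 0 = 1232

Answer: 1232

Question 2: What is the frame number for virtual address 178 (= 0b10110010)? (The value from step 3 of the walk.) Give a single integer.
Answer: 83

Derivation:
vaddr = 178: l1_idx=2, l2_idx=3
L1[2] = 0; L2[0][3] = 83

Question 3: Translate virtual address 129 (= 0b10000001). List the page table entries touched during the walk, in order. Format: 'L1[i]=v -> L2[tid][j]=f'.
vaddr = 129 = 0b10000001
Split: l1_idx=2, l2_idx=0, offset=1

Answer: L1[2]=0 -> L2[0][0]=99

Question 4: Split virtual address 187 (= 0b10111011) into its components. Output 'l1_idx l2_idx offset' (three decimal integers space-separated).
Answer: 2 3 11

Derivation:
vaddr = 187 = 0b10111011
  top 2 bits -> l1_idx = 2
  next 2 bits -> l2_idx = 3
  bottom 4 bits -> offset = 11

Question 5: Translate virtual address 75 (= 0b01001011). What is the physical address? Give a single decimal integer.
vaddr = 75 = 0b01001011
Split: l1_idx=1, l2_idx=0, offset=11
L1[1] = 1
L2[1][0] = 77
paddr = 77 * 16 + 11 = 1243

Answer: 1243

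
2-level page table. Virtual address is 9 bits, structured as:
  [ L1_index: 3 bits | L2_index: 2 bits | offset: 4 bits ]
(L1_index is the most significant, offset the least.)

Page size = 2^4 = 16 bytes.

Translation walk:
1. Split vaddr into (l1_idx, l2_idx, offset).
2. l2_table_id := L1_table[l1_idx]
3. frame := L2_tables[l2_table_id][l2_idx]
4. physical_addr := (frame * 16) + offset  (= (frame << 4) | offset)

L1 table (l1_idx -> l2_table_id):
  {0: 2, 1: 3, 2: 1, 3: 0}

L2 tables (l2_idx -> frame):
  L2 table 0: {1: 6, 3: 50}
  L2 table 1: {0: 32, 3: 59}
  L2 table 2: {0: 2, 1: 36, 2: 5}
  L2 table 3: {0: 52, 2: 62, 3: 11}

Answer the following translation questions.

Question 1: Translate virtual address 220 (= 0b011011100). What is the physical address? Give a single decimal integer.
Answer: 108

Derivation:
vaddr = 220 = 0b011011100
Split: l1_idx=3, l2_idx=1, offset=12
L1[3] = 0
L2[0][1] = 6
paddr = 6 * 16 + 12 = 108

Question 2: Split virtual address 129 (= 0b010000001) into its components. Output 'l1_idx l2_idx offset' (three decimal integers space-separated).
Answer: 2 0 1

Derivation:
vaddr = 129 = 0b010000001
  top 3 bits -> l1_idx = 2
  next 2 bits -> l2_idx = 0
  bottom 4 bits -> offset = 1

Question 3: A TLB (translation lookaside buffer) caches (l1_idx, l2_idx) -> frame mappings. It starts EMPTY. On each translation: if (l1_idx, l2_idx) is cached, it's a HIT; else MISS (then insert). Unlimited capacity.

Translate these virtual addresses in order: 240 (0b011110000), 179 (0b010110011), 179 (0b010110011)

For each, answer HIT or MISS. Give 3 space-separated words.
Answer: MISS MISS HIT

Derivation:
vaddr=240: (3,3) not in TLB -> MISS, insert
vaddr=179: (2,3) not in TLB -> MISS, insert
vaddr=179: (2,3) in TLB -> HIT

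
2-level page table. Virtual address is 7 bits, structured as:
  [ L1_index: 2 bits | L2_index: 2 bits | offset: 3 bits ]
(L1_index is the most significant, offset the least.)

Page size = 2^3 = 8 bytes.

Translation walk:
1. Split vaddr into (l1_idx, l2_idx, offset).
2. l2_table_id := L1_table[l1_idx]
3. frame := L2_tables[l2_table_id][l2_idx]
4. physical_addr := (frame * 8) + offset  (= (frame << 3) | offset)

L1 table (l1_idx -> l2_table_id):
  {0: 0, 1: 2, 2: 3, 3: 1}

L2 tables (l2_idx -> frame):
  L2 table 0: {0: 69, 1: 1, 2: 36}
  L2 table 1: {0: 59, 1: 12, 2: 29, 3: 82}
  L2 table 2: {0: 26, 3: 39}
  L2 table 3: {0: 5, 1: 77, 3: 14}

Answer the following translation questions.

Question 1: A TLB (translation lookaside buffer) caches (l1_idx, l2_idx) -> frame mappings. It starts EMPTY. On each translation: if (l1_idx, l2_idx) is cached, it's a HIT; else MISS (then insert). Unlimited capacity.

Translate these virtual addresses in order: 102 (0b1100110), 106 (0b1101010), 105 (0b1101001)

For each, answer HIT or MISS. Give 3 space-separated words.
Answer: MISS MISS HIT

Derivation:
vaddr=102: (3,0) not in TLB -> MISS, insert
vaddr=106: (3,1) not in TLB -> MISS, insert
vaddr=105: (3,1) in TLB -> HIT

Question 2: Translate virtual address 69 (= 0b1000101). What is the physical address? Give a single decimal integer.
Answer: 45

Derivation:
vaddr = 69 = 0b1000101
Split: l1_idx=2, l2_idx=0, offset=5
L1[2] = 3
L2[3][0] = 5
paddr = 5 * 8 + 5 = 45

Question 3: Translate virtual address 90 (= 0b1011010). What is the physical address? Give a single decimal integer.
Answer: 114

Derivation:
vaddr = 90 = 0b1011010
Split: l1_idx=2, l2_idx=3, offset=2
L1[2] = 3
L2[3][3] = 14
paddr = 14 * 8 + 2 = 114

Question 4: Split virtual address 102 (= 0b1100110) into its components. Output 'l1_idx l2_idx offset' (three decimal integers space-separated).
vaddr = 102 = 0b1100110
  top 2 bits -> l1_idx = 3
  next 2 bits -> l2_idx = 0
  bottom 3 bits -> offset = 6

Answer: 3 0 6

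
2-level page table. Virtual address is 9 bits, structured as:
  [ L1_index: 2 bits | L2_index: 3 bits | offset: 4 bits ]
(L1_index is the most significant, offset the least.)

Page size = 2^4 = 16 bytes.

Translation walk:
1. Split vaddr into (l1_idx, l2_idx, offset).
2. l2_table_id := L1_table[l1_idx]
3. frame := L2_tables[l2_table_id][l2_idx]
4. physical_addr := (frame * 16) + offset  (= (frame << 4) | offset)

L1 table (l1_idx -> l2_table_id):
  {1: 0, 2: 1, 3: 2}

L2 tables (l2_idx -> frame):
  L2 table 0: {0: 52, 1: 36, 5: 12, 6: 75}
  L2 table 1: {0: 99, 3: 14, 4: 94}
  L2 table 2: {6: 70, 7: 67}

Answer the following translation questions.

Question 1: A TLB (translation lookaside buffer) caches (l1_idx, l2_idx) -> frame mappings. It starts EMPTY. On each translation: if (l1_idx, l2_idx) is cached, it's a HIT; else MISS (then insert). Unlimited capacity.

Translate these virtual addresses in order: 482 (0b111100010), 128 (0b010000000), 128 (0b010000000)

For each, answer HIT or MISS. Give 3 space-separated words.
vaddr=482: (3,6) not in TLB -> MISS, insert
vaddr=128: (1,0) not in TLB -> MISS, insert
vaddr=128: (1,0) in TLB -> HIT

Answer: MISS MISS HIT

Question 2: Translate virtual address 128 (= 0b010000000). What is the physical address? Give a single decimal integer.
vaddr = 128 = 0b010000000
Split: l1_idx=1, l2_idx=0, offset=0
L1[1] = 0
L2[0][0] = 52
paddr = 52 * 16 + 0 = 832

Answer: 832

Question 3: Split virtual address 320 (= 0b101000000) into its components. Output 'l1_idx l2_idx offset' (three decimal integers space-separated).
Answer: 2 4 0

Derivation:
vaddr = 320 = 0b101000000
  top 2 bits -> l1_idx = 2
  next 3 bits -> l2_idx = 4
  bottom 4 bits -> offset = 0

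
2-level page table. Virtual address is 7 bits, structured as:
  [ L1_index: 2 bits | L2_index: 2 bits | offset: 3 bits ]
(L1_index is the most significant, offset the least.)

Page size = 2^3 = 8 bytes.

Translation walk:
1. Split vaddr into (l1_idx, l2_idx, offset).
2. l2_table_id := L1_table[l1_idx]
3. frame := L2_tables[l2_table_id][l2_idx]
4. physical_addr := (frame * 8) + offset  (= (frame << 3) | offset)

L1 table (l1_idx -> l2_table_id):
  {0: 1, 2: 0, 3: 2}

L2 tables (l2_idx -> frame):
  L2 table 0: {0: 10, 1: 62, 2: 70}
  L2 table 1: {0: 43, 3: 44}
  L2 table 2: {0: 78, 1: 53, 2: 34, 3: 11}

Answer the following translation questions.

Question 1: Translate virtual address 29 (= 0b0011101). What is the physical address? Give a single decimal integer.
vaddr = 29 = 0b0011101
Split: l1_idx=0, l2_idx=3, offset=5
L1[0] = 1
L2[1][3] = 44
paddr = 44 * 8 + 5 = 357

Answer: 357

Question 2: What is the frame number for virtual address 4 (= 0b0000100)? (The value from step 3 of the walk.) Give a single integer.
Answer: 43

Derivation:
vaddr = 4: l1_idx=0, l2_idx=0
L1[0] = 1; L2[1][0] = 43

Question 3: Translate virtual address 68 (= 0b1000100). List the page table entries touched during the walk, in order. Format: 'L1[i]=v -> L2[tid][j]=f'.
vaddr = 68 = 0b1000100
Split: l1_idx=2, l2_idx=0, offset=4

Answer: L1[2]=0 -> L2[0][0]=10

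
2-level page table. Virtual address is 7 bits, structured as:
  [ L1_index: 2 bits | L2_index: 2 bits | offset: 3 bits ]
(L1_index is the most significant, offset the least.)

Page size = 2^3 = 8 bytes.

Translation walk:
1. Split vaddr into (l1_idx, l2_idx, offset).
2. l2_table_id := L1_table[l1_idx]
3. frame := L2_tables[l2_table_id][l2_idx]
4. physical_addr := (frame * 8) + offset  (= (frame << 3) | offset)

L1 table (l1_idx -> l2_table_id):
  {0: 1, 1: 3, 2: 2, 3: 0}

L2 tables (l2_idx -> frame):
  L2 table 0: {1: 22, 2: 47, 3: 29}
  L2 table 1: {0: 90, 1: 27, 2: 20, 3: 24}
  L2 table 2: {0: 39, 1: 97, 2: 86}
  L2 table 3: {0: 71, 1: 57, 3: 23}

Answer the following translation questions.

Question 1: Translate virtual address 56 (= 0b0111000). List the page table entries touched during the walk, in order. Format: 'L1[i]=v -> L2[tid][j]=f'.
Answer: L1[1]=3 -> L2[3][3]=23

Derivation:
vaddr = 56 = 0b0111000
Split: l1_idx=1, l2_idx=3, offset=0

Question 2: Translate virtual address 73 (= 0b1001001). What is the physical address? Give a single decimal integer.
vaddr = 73 = 0b1001001
Split: l1_idx=2, l2_idx=1, offset=1
L1[2] = 2
L2[2][1] = 97
paddr = 97 * 8 + 1 = 777

Answer: 777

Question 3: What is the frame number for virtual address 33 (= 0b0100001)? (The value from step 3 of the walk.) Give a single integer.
vaddr = 33: l1_idx=1, l2_idx=0
L1[1] = 3; L2[3][0] = 71

Answer: 71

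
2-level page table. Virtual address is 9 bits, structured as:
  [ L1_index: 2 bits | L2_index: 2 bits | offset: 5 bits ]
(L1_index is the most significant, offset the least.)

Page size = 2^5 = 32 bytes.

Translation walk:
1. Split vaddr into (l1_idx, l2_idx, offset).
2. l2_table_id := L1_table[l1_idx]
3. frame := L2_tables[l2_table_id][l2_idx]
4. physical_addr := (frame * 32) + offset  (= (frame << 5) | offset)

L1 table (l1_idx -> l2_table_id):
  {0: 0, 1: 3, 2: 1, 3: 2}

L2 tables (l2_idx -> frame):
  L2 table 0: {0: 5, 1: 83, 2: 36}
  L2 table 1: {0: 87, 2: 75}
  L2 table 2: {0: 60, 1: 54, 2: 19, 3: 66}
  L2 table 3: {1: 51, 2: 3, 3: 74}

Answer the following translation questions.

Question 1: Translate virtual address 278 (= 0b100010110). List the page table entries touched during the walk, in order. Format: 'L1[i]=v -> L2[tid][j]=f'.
Answer: L1[2]=1 -> L2[1][0]=87

Derivation:
vaddr = 278 = 0b100010110
Split: l1_idx=2, l2_idx=0, offset=22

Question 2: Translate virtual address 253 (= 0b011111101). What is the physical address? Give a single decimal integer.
vaddr = 253 = 0b011111101
Split: l1_idx=1, l2_idx=3, offset=29
L1[1] = 3
L2[3][3] = 74
paddr = 74 * 32 + 29 = 2397

Answer: 2397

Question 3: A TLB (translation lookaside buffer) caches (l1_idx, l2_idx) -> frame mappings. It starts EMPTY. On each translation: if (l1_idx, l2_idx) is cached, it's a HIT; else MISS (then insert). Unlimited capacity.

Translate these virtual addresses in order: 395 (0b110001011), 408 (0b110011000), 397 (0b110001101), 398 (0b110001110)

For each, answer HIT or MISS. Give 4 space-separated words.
vaddr=395: (3,0) not in TLB -> MISS, insert
vaddr=408: (3,0) in TLB -> HIT
vaddr=397: (3,0) in TLB -> HIT
vaddr=398: (3,0) in TLB -> HIT

Answer: MISS HIT HIT HIT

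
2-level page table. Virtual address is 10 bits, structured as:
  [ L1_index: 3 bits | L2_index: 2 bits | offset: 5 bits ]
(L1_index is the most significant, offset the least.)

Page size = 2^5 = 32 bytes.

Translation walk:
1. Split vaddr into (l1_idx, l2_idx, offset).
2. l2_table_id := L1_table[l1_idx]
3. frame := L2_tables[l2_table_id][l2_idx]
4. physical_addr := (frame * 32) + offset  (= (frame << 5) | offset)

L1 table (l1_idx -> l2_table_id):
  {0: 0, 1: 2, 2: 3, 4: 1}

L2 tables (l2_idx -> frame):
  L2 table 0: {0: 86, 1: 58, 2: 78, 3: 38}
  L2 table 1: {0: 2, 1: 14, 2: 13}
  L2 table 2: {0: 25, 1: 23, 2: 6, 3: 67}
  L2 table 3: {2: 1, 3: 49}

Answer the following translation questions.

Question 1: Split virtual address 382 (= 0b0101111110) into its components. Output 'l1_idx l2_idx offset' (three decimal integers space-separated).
Answer: 2 3 30

Derivation:
vaddr = 382 = 0b0101111110
  top 3 bits -> l1_idx = 2
  next 2 bits -> l2_idx = 3
  bottom 5 bits -> offset = 30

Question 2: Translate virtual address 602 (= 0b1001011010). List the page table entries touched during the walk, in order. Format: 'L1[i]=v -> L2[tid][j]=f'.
Answer: L1[4]=1 -> L2[1][2]=13

Derivation:
vaddr = 602 = 0b1001011010
Split: l1_idx=4, l2_idx=2, offset=26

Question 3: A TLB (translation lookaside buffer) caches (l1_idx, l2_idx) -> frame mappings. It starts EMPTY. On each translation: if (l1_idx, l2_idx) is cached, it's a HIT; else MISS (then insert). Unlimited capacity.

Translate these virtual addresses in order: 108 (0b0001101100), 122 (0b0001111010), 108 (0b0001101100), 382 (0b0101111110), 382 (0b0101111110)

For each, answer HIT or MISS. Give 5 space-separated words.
vaddr=108: (0,3) not in TLB -> MISS, insert
vaddr=122: (0,3) in TLB -> HIT
vaddr=108: (0,3) in TLB -> HIT
vaddr=382: (2,3) not in TLB -> MISS, insert
vaddr=382: (2,3) in TLB -> HIT

Answer: MISS HIT HIT MISS HIT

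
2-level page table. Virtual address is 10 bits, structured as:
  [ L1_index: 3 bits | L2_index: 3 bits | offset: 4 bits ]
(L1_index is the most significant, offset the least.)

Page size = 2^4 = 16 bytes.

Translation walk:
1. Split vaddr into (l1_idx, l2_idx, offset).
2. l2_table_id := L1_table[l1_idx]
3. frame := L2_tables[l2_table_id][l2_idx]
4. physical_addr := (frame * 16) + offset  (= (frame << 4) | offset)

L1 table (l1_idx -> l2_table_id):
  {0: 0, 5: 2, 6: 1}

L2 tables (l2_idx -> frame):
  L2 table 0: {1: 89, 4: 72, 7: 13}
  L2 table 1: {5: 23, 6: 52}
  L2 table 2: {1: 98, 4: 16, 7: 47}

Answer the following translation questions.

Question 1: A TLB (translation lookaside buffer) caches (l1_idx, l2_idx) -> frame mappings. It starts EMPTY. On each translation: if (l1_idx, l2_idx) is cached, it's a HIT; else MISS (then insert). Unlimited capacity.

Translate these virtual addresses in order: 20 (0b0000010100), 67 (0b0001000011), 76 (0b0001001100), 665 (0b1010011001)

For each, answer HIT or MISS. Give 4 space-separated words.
vaddr=20: (0,1) not in TLB -> MISS, insert
vaddr=67: (0,4) not in TLB -> MISS, insert
vaddr=76: (0,4) in TLB -> HIT
vaddr=665: (5,1) not in TLB -> MISS, insert

Answer: MISS MISS HIT MISS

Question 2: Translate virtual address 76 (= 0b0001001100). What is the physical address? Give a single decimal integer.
vaddr = 76 = 0b0001001100
Split: l1_idx=0, l2_idx=4, offset=12
L1[0] = 0
L2[0][4] = 72
paddr = 72 * 16 + 12 = 1164

Answer: 1164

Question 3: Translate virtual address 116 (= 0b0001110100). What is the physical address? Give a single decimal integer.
Answer: 212

Derivation:
vaddr = 116 = 0b0001110100
Split: l1_idx=0, l2_idx=7, offset=4
L1[0] = 0
L2[0][7] = 13
paddr = 13 * 16 + 4 = 212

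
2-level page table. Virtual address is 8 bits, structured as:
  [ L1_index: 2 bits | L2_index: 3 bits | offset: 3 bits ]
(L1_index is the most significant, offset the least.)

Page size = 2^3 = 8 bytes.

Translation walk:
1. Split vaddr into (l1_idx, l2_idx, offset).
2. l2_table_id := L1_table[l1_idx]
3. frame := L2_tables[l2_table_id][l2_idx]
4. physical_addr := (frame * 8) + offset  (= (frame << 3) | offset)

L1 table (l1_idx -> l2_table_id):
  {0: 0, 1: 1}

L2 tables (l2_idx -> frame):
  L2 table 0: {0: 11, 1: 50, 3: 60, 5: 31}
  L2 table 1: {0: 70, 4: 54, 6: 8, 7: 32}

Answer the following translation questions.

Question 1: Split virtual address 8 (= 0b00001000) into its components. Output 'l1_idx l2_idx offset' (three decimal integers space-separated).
Answer: 0 1 0

Derivation:
vaddr = 8 = 0b00001000
  top 2 bits -> l1_idx = 0
  next 3 bits -> l2_idx = 1
  bottom 3 bits -> offset = 0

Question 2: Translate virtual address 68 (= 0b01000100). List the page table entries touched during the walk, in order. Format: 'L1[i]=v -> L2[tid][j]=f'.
Answer: L1[1]=1 -> L2[1][0]=70

Derivation:
vaddr = 68 = 0b01000100
Split: l1_idx=1, l2_idx=0, offset=4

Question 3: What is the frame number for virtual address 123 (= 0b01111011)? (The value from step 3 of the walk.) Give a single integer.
vaddr = 123: l1_idx=1, l2_idx=7
L1[1] = 1; L2[1][7] = 32

Answer: 32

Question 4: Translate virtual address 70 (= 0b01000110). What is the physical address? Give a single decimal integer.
Answer: 566

Derivation:
vaddr = 70 = 0b01000110
Split: l1_idx=1, l2_idx=0, offset=6
L1[1] = 1
L2[1][0] = 70
paddr = 70 * 8 + 6 = 566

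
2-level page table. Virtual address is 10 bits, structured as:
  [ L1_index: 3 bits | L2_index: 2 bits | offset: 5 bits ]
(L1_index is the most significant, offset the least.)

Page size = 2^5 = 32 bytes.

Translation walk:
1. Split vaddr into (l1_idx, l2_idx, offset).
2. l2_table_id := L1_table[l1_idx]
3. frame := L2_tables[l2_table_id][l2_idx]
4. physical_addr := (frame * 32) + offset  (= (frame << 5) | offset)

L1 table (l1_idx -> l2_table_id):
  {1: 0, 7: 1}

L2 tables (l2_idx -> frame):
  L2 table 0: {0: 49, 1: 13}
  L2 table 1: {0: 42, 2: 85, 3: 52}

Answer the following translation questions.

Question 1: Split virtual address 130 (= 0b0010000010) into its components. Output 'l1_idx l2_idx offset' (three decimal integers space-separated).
vaddr = 130 = 0b0010000010
  top 3 bits -> l1_idx = 1
  next 2 bits -> l2_idx = 0
  bottom 5 bits -> offset = 2

Answer: 1 0 2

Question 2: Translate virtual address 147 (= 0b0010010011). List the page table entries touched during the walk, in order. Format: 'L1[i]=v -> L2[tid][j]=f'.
vaddr = 147 = 0b0010010011
Split: l1_idx=1, l2_idx=0, offset=19

Answer: L1[1]=0 -> L2[0][0]=49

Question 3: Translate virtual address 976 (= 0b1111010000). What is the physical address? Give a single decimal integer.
vaddr = 976 = 0b1111010000
Split: l1_idx=7, l2_idx=2, offset=16
L1[7] = 1
L2[1][2] = 85
paddr = 85 * 32 + 16 = 2736

Answer: 2736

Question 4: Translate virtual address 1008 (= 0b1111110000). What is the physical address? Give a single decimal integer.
vaddr = 1008 = 0b1111110000
Split: l1_idx=7, l2_idx=3, offset=16
L1[7] = 1
L2[1][3] = 52
paddr = 52 * 32 + 16 = 1680

Answer: 1680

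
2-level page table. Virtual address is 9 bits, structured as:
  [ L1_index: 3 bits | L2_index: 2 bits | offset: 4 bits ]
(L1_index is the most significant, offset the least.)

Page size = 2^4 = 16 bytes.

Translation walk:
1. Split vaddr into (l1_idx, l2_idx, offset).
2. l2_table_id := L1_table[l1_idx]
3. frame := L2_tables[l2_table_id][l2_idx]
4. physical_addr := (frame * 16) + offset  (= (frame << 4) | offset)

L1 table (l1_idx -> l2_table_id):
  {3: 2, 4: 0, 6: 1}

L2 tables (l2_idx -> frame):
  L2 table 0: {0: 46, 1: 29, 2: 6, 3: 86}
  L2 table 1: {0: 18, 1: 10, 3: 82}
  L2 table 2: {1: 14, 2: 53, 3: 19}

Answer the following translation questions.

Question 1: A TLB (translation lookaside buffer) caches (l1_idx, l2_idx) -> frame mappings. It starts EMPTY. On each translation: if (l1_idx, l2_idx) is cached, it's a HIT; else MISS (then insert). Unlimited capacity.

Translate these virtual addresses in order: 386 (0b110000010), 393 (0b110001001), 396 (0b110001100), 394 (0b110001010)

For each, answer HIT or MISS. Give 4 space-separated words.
Answer: MISS HIT HIT HIT

Derivation:
vaddr=386: (6,0) not in TLB -> MISS, insert
vaddr=393: (6,0) in TLB -> HIT
vaddr=396: (6,0) in TLB -> HIT
vaddr=394: (6,0) in TLB -> HIT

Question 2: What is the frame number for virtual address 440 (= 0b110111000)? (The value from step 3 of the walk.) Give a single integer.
vaddr = 440: l1_idx=6, l2_idx=3
L1[6] = 1; L2[1][3] = 82

Answer: 82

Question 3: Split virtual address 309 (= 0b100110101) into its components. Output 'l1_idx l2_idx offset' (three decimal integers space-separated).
Answer: 4 3 5

Derivation:
vaddr = 309 = 0b100110101
  top 3 bits -> l1_idx = 4
  next 2 bits -> l2_idx = 3
  bottom 4 bits -> offset = 5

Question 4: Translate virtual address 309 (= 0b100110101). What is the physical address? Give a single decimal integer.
vaddr = 309 = 0b100110101
Split: l1_idx=4, l2_idx=3, offset=5
L1[4] = 0
L2[0][3] = 86
paddr = 86 * 16 + 5 = 1381

Answer: 1381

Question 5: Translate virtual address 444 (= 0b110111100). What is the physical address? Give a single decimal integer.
Answer: 1324

Derivation:
vaddr = 444 = 0b110111100
Split: l1_idx=6, l2_idx=3, offset=12
L1[6] = 1
L2[1][3] = 82
paddr = 82 * 16 + 12 = 1324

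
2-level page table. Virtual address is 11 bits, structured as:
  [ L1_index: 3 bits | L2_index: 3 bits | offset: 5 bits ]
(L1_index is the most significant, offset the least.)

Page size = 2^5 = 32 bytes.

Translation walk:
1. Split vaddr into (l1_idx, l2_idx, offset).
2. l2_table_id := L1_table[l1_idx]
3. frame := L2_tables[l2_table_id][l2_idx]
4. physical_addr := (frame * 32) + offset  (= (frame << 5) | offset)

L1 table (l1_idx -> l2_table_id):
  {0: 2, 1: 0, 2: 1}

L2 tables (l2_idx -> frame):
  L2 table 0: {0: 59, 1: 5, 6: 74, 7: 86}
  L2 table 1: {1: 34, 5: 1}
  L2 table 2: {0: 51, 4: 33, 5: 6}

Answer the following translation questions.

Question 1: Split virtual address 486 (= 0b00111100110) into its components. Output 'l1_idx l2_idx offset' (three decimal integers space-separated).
Answer: 1 7 6

Derivation:
vaddr = 486 = 0b00111100110
  top 3 bits -> l1_idx = 1
  next 3 bits -> l2_idx = 7
  bottom 5 bits -> offset = 6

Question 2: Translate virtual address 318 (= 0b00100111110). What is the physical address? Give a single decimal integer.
Answer: 190

Derivation:
vaddr = 318 = 0b00100111110
Split: l1_idx=1, l2_idx=1, offset=30
L1[1] = 0
L2[0][1] = 5
paddr = 5 * 32 + 30 = 190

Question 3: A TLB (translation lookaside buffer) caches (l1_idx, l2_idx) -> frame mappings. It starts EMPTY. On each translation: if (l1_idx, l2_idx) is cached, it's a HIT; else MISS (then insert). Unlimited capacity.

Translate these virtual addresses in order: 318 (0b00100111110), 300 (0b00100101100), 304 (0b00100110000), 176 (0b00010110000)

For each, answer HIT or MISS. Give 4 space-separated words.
vaddr=318: (1,1) not in TLB -> MISS, insert
vaddr=300: (1,1) in TLB -> HIT
vaddr=304: (1,1) in TLB -> HIT
vaddr=176: (0,5) not in TLB -> MISS, insert

Answer: MISS HIT HIT MISS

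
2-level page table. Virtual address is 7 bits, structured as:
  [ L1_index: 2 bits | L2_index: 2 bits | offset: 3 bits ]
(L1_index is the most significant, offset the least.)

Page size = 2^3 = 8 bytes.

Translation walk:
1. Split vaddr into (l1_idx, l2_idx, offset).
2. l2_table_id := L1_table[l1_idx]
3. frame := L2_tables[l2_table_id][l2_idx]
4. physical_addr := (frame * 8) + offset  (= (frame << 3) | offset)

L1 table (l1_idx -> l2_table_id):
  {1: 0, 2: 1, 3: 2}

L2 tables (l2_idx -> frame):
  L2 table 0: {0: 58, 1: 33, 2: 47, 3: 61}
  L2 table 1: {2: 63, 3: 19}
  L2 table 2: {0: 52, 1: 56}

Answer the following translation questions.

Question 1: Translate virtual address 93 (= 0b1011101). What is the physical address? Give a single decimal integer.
vaddr = 93 = 0b1011101
Split: l1_idx=2, l2_idx=3, offset=5
L1[2] = 1
L2[1][3] = 19
paddr = 19 * 8 + 5 = 157

Answer: 157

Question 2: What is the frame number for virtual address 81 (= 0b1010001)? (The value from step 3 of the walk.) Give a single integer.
vaddr = 81: l1_idx=2, l2_idx=2
L1[2] = 1; L2[1][2] = 63

Answer: 63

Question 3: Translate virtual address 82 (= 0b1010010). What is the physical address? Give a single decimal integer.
vaddr = 82 = 0b1010010
Split: l1_idx=2, l2_idx=2, offset=2
L1[2] = 1
L2[1][2] = 63
paddr = 63 * 8 + 2 = 506

Answer: 506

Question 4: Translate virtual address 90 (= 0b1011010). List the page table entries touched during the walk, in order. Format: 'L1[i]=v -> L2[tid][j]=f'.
vaddr = 90 = 0b1011010
Split: l1_idx=2, l2_idx=3, offset=2

Answer: L1[2]=1 -> L2[1][3]=19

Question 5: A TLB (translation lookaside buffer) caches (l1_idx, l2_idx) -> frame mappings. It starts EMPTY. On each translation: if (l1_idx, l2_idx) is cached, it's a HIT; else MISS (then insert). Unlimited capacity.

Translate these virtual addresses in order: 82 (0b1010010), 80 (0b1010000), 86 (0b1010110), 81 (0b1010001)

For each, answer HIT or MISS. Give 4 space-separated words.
Answer: MISS HIT HIT HIT

Derivation:
vaddr=82: (2,2) not in TLB -> MISS, insert
vaddr=80: (2,2) in TLB -> HIT
vaddr=86: (2,2) in TLB -> HIT
vaddr=81: (2,2) in TLB -> HIT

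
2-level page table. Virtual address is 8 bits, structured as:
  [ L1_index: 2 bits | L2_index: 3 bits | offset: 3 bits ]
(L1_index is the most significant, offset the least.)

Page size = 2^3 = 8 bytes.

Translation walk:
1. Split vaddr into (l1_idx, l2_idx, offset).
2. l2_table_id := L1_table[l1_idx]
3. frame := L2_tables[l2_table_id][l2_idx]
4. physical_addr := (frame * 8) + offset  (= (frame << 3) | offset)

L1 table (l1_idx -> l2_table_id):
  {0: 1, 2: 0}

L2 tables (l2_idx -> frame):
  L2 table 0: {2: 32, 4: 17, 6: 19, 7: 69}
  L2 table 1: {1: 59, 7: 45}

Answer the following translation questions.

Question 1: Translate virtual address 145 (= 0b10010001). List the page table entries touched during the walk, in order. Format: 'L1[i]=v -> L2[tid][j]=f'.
vaddr = 145 = 0b10010001
Split: l1_idx=2, l2_idx=2, offset=1

Answer: L1[2]=0 -> L2[0][2]=32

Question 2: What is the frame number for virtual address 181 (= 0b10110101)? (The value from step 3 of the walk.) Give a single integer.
Answer: 19

Derivation:
vaddr = 181: l1_idx=2, l2_idx=6
L1[2] = 0; L2[0][6] = 19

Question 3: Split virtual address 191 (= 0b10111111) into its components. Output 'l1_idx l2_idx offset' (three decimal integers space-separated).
Answer: 2 7 7

Derivation:
vaddr = 191 = 0b10111111
  top 2 bits -> l1_idx = 2
  next 3 bits -> l2_idx = 7
  bottom 3 bits -> offset = 7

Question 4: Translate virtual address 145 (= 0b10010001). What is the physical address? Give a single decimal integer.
vaddr = 145 = 0b10010001
Split: l1_idx=2, l2_idx=2, offset=1
L1[2] = 0
L2[0][2] = 32
paddr = 32 * 8 + 1 = 257

Answer: 257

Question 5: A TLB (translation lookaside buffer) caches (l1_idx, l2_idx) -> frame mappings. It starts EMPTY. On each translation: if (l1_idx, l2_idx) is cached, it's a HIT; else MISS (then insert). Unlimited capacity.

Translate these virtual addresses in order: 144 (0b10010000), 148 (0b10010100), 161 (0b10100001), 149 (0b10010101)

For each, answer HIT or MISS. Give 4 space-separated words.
Answer: MISS HIT MISS HIT

Derivation:
vaddr=144: (2,2) not in TLB -> MISS, insert
vaddr=148: (2,2) in TLB -> HIT
vaddr=161: (2,4) not in TLB -> MISS, insert
vaddr=149: (2,2) in TLB -> HIT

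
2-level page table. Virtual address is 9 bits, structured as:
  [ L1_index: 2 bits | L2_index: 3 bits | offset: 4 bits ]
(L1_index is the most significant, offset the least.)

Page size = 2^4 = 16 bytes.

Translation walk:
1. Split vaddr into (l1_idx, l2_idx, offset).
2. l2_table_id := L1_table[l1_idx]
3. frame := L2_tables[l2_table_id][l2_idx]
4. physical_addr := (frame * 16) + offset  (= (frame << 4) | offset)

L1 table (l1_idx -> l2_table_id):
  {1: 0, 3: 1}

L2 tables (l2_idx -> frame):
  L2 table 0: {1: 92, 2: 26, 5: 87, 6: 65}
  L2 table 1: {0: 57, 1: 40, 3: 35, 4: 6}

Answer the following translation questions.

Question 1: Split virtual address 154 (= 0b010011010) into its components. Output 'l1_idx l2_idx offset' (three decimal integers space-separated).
Answer: 1 1 10

Derivation:
vaddr = 154 = 0b010011010
  top 2 bits -> l1_idx = 1
  next 3 bits -> l2_idx = 1
  bottom 4 bits -> offset = 10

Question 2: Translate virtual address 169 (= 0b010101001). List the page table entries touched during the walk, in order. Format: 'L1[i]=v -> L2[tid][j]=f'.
vaddr = 169 = 0b010101001
Split: l1_idx=1, l2_idx=2, offset=9

Answer: L1[1]=0 -> L2[0][2]=26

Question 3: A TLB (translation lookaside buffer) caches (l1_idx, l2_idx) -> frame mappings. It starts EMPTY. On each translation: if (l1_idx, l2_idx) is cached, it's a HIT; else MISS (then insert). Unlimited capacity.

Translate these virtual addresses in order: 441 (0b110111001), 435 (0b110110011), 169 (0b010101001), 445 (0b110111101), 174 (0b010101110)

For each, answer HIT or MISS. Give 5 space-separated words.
vaddr=441: (3,3) not in TLB -> MISS, insert
vaddr=435: (3,3) in TLB -> HIT
vaddr=169: (1,2) not in TLB -> MISS, insert
vaddr=445: (3,3) in TLB -> HIT
vaddr=174: (1,2) in TLB -> HIT

Answer: MISS HIT MISS HIT HIT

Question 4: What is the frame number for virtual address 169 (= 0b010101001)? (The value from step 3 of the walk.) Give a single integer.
Answer: 26

Derivation:
vaddr = 169: l1_idx=1, l2_idx=2
L1[1] = 0; L2[0][2] = 26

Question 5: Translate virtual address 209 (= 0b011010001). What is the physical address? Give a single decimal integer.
vaddr = 209 = 0b011010001
Split: l1_idx=1, l2_idx=5, offset=1
L1[1] = 0
L2[0][5] = 87
paddr = 87 * 16 + 1 = 1393

Answer: 1393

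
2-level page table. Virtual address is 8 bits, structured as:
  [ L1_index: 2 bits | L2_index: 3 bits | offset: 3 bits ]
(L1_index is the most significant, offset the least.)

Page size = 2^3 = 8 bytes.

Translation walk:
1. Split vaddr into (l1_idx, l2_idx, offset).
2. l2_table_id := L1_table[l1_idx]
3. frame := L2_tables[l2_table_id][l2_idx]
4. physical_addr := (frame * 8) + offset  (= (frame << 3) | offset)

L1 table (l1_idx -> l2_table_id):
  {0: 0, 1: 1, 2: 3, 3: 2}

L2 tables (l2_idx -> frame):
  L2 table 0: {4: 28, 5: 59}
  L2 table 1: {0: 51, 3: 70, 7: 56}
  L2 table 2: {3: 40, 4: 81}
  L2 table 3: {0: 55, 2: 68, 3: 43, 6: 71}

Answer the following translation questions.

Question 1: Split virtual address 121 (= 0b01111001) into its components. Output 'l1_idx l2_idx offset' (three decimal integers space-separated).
vaddr = 121 = 0b01111001
  top 2 bits -> l1_idx = 1
  next 3 bits -> l2_idx = 7
  bottom 3 bits -> offset = 1

Answer: 1 7 1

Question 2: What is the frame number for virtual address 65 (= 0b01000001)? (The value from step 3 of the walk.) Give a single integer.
vaddr = 65: l1_idx=1, l2_idx=0
L1[1] = 1; L2[1][0] = 51

Answer: 51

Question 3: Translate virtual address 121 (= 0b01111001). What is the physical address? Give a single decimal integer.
Answer: 449

Derivation:
vaddr = 121 = 0b01111001
Split: l1_idx=1, l2_idx=7, offset=1
L1[1] = 1
L2[1][7] = 56
paddr = 56 * 8 + 1 = 449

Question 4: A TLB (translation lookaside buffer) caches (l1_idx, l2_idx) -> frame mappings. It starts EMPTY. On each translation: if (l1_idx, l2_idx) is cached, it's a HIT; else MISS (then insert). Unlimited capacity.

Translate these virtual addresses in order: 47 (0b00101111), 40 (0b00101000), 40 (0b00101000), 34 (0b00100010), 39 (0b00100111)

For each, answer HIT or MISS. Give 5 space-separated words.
Answer: MISS HIT HIT MISS HIT

Derivation:
vaddr=47: (0,5) not in TLB -> MISS, insert
vaddr=40: (0,5) in TLB -> HIT
vaddr=40: (0,5) in TLB -> HIT
vaddr=34: (0,4) not in TLB -> MISS, insert
vaddr=39: (0,4) in TLB -> HIT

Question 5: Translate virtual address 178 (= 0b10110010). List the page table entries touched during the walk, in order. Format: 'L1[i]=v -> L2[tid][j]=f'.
Answer: L1[2]=3 -> L2[3][6]=71

Derivation:
vaddr = 178 = 0b10110010
Split: l1_idx=2, l2_idx=6, offset=2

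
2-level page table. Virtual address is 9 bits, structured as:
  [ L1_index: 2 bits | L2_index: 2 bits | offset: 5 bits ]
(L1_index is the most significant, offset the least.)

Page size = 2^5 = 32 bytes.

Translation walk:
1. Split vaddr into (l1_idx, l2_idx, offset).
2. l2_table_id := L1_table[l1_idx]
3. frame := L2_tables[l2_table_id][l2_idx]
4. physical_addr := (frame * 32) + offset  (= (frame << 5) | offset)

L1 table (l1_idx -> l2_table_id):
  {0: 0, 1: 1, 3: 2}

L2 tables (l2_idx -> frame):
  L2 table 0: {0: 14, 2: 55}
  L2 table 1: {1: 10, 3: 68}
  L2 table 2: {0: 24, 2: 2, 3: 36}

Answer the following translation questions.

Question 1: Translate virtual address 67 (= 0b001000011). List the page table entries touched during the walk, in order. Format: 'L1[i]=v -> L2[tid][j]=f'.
vaddr = 67 = 0b001000011
Split: l1_idx=0, l2_idx=2, offset=3

Answer: L1[0]=0 -> L2[0][2]=55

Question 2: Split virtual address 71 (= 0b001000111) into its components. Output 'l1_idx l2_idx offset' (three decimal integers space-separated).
vaddr = 71 = 0b001000111
  top 2 bits -> l1_idx = 0
  next 2 bits -> l2_idx = 2
  bottom 5 bits -> offset = 7

Answer: 0 2 7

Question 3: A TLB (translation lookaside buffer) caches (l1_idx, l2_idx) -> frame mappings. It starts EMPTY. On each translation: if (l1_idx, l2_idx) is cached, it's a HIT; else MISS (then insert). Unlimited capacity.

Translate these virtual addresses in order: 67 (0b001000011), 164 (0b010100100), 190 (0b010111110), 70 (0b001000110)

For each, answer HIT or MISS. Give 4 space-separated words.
vaddr=67: (0,2) not in TLB -> MISS, insert
vaddr=164: (1,1) not in TLB -> MISS, insert
vaddr=190: (1,1) in TLB -> HIT
vaddr=70: (0,2) in TLB -> HIT

Answer: MISS MISS HIT HIT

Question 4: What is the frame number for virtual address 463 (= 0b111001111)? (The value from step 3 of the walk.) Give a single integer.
Answer: 2

Derivation:
vaddr = 463: l1_idx=3, l2_idx=2
L1[3] = 2; L2[2][2] = 2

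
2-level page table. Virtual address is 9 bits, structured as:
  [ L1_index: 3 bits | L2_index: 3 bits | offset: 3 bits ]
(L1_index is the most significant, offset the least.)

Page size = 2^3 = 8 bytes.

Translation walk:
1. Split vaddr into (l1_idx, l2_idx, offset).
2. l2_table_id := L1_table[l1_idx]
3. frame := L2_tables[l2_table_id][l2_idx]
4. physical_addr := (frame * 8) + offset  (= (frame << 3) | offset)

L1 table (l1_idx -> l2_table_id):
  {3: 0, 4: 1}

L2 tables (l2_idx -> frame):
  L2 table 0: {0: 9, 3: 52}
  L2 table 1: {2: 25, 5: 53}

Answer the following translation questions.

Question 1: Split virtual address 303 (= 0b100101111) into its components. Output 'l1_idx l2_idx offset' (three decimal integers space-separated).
Answer: 4 5 7

Derivation:
vaddr = 303 = 0b100101111
  top 3 bits -> l1_idx = 4
  next 3 bits -> l2_idx = 5
  bottom 3 bits -> offset = 7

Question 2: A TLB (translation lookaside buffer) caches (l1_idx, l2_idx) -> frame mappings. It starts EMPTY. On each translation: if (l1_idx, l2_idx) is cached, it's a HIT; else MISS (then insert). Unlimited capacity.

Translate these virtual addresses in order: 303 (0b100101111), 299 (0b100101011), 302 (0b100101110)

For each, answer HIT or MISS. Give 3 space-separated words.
vaddr=303: (4,5) not in TLB -> MISS, insert
vaddr=299: (4,5) in TLB -> HIT
vaddr=302: (4,5) in TLB -> HIT

Answer: MISS HIT HIT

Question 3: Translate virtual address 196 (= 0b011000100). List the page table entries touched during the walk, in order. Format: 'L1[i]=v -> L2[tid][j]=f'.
Answer: L1[3]=0 -> L2[0][0]=9

Derivation:
vaddr = 196 = 0b011000100
Split: l1_idx=3, l2_idx=0, offset=4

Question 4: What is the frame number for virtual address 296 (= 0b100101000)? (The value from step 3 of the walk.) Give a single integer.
Answer: 53

Derivation:
vaddr = 296: l1_idx=4, l2_idx=5
L1[4] = 1; L2[1][5] = 53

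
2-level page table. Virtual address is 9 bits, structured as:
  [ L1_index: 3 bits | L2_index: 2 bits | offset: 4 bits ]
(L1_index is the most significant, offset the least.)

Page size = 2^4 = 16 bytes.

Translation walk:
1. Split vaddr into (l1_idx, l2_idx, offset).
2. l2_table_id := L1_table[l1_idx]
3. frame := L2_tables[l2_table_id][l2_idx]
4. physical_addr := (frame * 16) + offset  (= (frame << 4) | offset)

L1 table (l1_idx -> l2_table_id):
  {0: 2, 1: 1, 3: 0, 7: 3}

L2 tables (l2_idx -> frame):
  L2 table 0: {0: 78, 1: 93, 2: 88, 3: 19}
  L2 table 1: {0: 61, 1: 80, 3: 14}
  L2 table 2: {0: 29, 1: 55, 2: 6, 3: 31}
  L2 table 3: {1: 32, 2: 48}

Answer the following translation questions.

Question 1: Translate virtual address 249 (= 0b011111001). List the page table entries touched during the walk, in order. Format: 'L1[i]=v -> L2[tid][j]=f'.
vaddr = 249 = 0b011111001
Split: l1_idx=3, l2_idx=3, offset=9

Answer: L1[3]=0 -> L2[0][3]=19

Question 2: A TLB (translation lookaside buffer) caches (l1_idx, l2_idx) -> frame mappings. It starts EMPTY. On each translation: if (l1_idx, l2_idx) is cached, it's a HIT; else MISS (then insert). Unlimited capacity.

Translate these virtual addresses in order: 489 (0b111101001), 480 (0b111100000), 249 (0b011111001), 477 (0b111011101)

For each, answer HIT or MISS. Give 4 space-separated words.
vaddr=489: (7,2) not in TLB -> MISS, insert
vaddr=480: (7,2) in TLB -> HIT
vaddr=249: (3,3) not in TLB -> MISS, insert
vaddr=477: (7,1) not in TLB -> MISS, insert

Answer: MISS HIT MISS MISS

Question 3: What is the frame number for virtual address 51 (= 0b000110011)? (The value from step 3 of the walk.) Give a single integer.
Answer: 31

Derivation:
vaddr = 51: l1_idx=0, l2_idx=3
L1[0] = 2; L2[2][3] = 31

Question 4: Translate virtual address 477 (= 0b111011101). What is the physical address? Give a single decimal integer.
vaddr = 477 = 0b111011101
Split: l1_idx=7, l2_idx=1, offset=13
L1[7] = 3
L2[3][1] = 32
paddr = 32 * 16 + 13 = 525

Answer: 525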